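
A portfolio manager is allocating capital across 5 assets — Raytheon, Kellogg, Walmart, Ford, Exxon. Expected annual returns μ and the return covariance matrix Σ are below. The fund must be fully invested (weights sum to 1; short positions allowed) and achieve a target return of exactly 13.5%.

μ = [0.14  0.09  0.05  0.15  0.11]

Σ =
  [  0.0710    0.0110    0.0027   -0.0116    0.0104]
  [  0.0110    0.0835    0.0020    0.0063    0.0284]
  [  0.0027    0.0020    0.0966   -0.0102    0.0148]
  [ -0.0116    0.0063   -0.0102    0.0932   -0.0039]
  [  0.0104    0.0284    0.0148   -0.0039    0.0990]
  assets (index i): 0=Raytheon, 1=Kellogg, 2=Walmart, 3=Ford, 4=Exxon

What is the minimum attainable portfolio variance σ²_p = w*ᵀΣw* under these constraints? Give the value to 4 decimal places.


p=Σ⁻¹μ = [2.0951  0.3781  0.5363  1.9359  0.7786]
q=Σ⁻¹𝟙 = [13.9724  6.9704  10.3690  13.3671  5.6101]
a=μᵀp=0.730198  b=𝟙ᵀp=5.724094  c=𝟙ᵀq=50.288982  D=ac−b²=3.955675
λ₁=(c·0.135−b)/D = (50.288982·0.135−5.724094)/3.955675 = 0.269213
λ₂=(a−b·0.135)/D = (0.730198−5.724094·0.135)/3.955675 = -0.010758
w* = 0.269213·p + -0.010758·q:
  w_0 = 0.269213·2.0951 + -0.010758·13.9724 = 0.4137  (Raytheon)
  w_1 = 0.269213·0.3781 + -0.010758·6.9704 = 0.0268  (Kellogg)
  w_2 = 0.269213·0.5363 + -0.010758·10.3690 = 0.0328  (Walmart)
  w_3 = 0.269213·1.9359 + -0.010758·13.3671 = 0.3774  (Ford)
  w_4 = 0.269213·0.7786 + -0.010758·5.6101 = 0.1493  (Exxon)
Σw_i=1.0000  μᵀw=0.1350
σ²=wᵀΣw=λ₁·μ_p+λ₂ = 0.269213·0.135 + -0.010758 = 0.025586 ≈ 0.0256

0.0256


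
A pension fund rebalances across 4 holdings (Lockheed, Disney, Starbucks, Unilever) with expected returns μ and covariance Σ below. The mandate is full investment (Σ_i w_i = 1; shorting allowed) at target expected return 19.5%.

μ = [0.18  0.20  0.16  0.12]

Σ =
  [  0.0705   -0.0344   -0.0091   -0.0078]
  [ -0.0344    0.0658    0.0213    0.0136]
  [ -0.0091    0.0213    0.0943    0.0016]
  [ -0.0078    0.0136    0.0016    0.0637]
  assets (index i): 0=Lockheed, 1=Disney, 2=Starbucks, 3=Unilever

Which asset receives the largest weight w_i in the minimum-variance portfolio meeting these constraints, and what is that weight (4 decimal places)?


Disney (0.5638)

p=Σ⁻¹μ = [5.3978  5.2456  1.0090  1.3995]
q=Σ⁻¹𝟙 = [28.8861  25.0381  7.5040  13.7015]
a=μᵀp=2.350109  b=𝟙ᵀp=13.051932  c=𝟙ᵀq=75.129682  D=ac−b²=6.210011
λ₁=(c·0.195−b)/D = (75.129682·0.195−13.051932)/6.210011 = 0.257384
λ₂=(a−b·0.195)/D = (2.350109−13.051932·0.195)/6.210011 = -0.031404
w* = 0.257384·p + -0.031404·q:
  w_0 = 0.257384·5.3978 + -0.031404·28.8861 = 0.4822  (Lockheed)
  w_1 = 0.257384·5.2456 + -0.031404·25.0381 = 0.5638  (Disney)
  w_2 = 0.257384·1.0090 + -0.031404·7.5040 = 0.0240  (Starbucks)
  w_3 = 0.257384·1.3995 + -0.031404·13.7015 = -0.0701  (Unilever)
Σw_i=1.0000  μᵀw=0.1950
σ²=wᵀΣw=λ₁·μ_p+λ₂ = 0.257384·0.195 + -0.031404 = 0.018786 ≈ 0.0188


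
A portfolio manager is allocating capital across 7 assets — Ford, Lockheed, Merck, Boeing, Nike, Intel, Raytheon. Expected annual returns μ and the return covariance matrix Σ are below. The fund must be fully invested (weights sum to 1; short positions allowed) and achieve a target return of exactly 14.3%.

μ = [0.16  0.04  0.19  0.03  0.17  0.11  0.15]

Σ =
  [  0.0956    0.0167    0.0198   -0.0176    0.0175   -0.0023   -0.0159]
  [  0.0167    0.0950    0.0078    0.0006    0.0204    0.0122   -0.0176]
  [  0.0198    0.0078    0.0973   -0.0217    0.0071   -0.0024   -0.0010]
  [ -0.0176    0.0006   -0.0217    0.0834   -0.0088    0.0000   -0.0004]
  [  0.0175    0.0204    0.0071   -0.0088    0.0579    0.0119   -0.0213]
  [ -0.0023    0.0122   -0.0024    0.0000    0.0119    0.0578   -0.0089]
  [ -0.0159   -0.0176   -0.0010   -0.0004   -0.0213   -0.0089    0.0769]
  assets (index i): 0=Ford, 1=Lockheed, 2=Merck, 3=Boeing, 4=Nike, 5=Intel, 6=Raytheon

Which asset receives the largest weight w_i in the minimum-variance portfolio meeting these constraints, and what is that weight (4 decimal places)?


Raytheon (0.2506)

x=Σ⁻¹μ = [1.6323  -0.3835  1.8314  1.5635  3.4471  1.9407  3.4117]
y=Σ⁻¹𝟙 = [11.7355  5.7167  11.0553  19.3916  18.7040  16.8833  24.1181]
a=μᵀx=1.951932  b=𝟙ᵀx=13.443164  c=𝟙ᵀy=107.604517  D=ac−b²=29.318073
λ₁=(c·0.143−b)/D = (107.604517·0.143−13.443164)/29.318073 = 0.066317
λ₂=(a−b·0.143)/D = (1.951932−13.443164·0.143)/29.318073 = 0.001008
w* = 0.066317·x + 0.001008·y:
  w_0 = 0.066317·1.6323 + 0.001008·11.7355 = 0.1201  (Ford)
  w_1 = 0.066317·-0.3835 + 0.001008·5.7167 = -0.0197  (Lockheed)
  w_2 = 0.066317·1.8314 + 0.001008·11.0553 = 0.1326  (Merck)
  w_3 = 0.066317·1.5635 + 0.001008·19.3916 = 0.1232  (Boeing)
  w_4 = 0.066317·3.4471 + 0.001008·18.7040 = 0.2475  (Nike)
  w_5 = 0.066317·1.9407 + 0.001008·16.8833 = 0.1457  (Intel)
  w_6 = 0.066317·3.4117 + 0.001008·24.1181 = 0.2506  (Raytheon)
Σw_i=1.0000  μᵀw=0.1430
σ²=wᵀΣw=λ₁·μ_p+λ₂ = 0.066317·0.143 + 0.001008 = 0.010492 ≈ 0.0105


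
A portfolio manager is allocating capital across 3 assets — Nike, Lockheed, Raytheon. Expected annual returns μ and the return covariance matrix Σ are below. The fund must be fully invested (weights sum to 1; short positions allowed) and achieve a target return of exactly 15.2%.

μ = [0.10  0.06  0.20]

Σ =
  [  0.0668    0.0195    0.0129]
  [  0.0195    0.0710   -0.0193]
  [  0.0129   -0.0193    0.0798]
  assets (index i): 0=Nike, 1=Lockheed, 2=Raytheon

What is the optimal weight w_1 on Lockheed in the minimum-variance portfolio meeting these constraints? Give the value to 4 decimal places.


0.2756

x=Σ⁻¹μ = [0.5388  1.4500  2.7699]
y=Σ⁻¹𝟙 = [7.2781  16.2398  15.2825]
a=μᵀx=0.694855  b=𝟙ᵀx=4.758697  c=𝟙ᵀy=38.800432  D=ac−b²=4.315464
λ₁=(c·0.152−b)/D = (38.800432·0.152−4.758697)/4.315464 = 0.263927
λ₂=(a−b·0.152)/D = (0.694855−4.758697·0.152)/4.315464 = -0.006597
w* = 0.263927·x + -0.006597·y:
  w_0 = 0.263927·0.5388 + -0.006597·7.2781 = 0.0942  (Nike)
  w_1 = 0.263927·1.4500 + -0.006597·16.2398 = 0.2756  (Lockheed)
  w_2 = 0.263927·2.7699 + -0.006597·15.2825 = 0.6302  (Raytheon)
Σw_i=1.0000  μᵀw=0.1520
σ²=wᵀΣw=λ₁·μ_p+λ₂ = 0.263927·0.152 + -0.006597 = 0.033520 ≈ 0.0335


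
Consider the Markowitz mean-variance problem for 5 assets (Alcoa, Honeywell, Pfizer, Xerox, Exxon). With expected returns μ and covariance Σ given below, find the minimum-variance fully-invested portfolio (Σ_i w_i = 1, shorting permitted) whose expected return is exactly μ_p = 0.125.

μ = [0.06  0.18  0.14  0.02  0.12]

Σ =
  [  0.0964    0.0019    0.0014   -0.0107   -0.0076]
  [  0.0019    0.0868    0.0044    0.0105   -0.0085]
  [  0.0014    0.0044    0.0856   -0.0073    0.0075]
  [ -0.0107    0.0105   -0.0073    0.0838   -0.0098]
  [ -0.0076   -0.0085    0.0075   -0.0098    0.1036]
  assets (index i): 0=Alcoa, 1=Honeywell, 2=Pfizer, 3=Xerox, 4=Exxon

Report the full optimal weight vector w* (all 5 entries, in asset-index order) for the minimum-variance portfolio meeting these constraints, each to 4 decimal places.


0.1394  0.3120  0.2311  0.0998  0.2177

u=Σ⁻¹μ = [0.7024  2.0720  1.4324  0.3466  1.3089]
v=Σ⁻¹𝟙 = [12.5833  10.0808  11.1579  14.6499  11.9807]
a=μᵀu=0.779643  b=𝟙ᵀu=5.862327  c=𝟙ᵀv=60.452568  D=ac−b²=12.764531
λ₁=(c·0.125−b)/D = (60.452568·0.125−5.862327)/12.764531 = 0.132731
λ₂=(a−b·0.125)/D = (0.779643−5.862327·0.125)/12.764531 = 0.003670
w* = 0.132731·u + 0.003670·v:
  w_0 = 0.132731·0.7024 + 0.003670·12.5833 = 0.1394  (Alcoa)
  w_1 = 0.132731·2.0720 + 0.003670·10.0808 = 0.3120  (Honeywell)
  w_2 = 0.132731·1.4324 + 0.003670·11.1579 = 0.2311  (Pfizer)
  w_3 = 0.132731·0.3466 + 0.003670·14.6499 = 0.0998  (Xerox)
  w_4 = 0.132731·1.3089 + 0.003670·11.9807 = 0.2177  (Exxon)
Σw_i=1.0000  μᵀw=0.1250
σ²=wᵀΣw=λ₁·μ_p+λ₂ = 0.132731·0.125 + 0.003670 = 0.020262 ≈ 0.0203


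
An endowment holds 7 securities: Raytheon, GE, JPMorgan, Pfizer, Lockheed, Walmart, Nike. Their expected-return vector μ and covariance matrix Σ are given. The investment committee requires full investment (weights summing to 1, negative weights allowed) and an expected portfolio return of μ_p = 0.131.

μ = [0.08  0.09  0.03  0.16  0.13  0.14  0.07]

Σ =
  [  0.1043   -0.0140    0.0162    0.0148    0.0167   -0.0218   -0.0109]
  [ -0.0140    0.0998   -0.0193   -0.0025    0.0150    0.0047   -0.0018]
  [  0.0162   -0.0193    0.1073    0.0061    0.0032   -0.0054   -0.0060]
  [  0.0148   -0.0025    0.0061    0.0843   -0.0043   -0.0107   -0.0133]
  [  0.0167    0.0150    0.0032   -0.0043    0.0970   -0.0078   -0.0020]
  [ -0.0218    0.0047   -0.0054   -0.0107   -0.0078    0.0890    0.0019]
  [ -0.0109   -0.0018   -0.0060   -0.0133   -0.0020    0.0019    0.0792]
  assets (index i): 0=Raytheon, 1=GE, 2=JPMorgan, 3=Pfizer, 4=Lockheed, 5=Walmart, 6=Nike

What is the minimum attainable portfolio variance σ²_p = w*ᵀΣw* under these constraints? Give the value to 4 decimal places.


x=Σ⁻¹μ = [0.8844  0.8681  0.3174  2.3083  1.3460  2.1282  1.4199]
y=Σ⁻¹𝟙 = [11.3807  12.3126  10.5232  14.7176  8.4115  16.1435  17.5662]
a=μᵀx=1.100056  b=𝟙ᵀx=9.272311  c=𝟙ᵀy=91.055267  D=ac−b²=14.190143
λ₁=(c·0.131−b)/D = (91.055267·0.131−9.272311)/14.190143 = 0.187167
λ₂=(a−b·0.131)/D = (1.100056−9.272311·0.131)/14.190143 = -0.008077
w* = 0.187167·x + -0.008077·y:
  w_0 = 0.187167·0.8844 + -0.008077·11.3807 = 0.0736  (Raytheon)
  w_1 = 0.187167·0.8681 + -0.008077·12.3126 = 0.0630  (GE)
  w_2 = 0.187167·0.3174 + -0.008077·10.5232 = -0.0256  (JPMorgan)
  w_3 = 0.187167·2.3083 + -0.008077·14.7176 = 0.3132  (Pfizer)
  w_4 = 0.187167·1.3460 + -0.008077·8.4115 = 0.1840  (Lockheed)
  w_5 = 0.187167·2.1282 + -0.008077·16.1435 = 0.2679  (Walmart)
  w_6 = 0.187167·1.4199 + -0.008077·17.5662 = 0.1239  (Nike)
Σw_i=1.0000  μᵀw=0.1310
σ²=wᵀΣw=λ₁·μ_p+λ₂ = 0.187167·0.131 + -0.008077 = 0.016442 ≈ 0.0164

0.0164


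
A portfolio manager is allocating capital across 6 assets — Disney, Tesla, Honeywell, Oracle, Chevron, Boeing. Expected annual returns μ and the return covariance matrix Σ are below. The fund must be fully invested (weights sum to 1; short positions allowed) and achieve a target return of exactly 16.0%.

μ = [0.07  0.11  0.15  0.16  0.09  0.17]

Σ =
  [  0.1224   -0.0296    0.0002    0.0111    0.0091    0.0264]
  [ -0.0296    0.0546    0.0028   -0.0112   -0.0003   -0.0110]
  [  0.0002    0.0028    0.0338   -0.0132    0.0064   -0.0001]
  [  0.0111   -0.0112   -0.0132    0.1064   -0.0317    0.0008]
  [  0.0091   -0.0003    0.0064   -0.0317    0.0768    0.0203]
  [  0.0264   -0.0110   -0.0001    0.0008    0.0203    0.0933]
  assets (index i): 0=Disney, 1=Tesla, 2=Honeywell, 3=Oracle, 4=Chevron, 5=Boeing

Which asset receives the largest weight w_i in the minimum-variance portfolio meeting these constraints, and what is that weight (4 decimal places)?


g=Σ⁻¹μ = [0.5635  2.9828  5.0150  2.7861  1.4019  1.6908]
h=Σ⁻¹𝟙 = [10.2916  27.9246  32.0400  19.7659  15.3861  7.6155]
a=μᵀg=1.979182  b=𝟙ᵀg=14.440061  c=𝟙ᵀh=113.023830  D=ac−b²=15.179405
λ₁=(c·0.160−b)/D = (113.023830·0.160−14.440061)/15.179405 = 0.240046
λ₂=(a−b·0.160)/D = (1.979182−14.440061·0.160)/15.179405 = -0.021821
w* = 0.240046·g + -0.021821·h:
  w_0 = 0.240046·0.5635 + -0.021821·10.2916 = -0.0893  (Disney)
  w_1 = 0.240046·2.9828 + -0.021821·27.9246 = 0.1067  (Tesla)
  w_2 = 0.240046·5.0150 + -0.021821·32.0400 = 0.5047  (Honeywell)
  w_3 = 0.240046·2.7861 + -0.021821·19.7659 = 0.2375  (Oracle)
  w_4 = 0.240046·1.4019 + -0.021821·15.3861 = 0.0008  (Chevron)
  w_5 = 0.240046·1.6908 + -0.021821·7.6155 = 0.2397  (Boeing)
Σw_i=1.0000  μᵀw=0.1600
σ²=wᵀΣw=λ₁·μ_p+λ₂ = 0.240046·0.160 + -0.021821 = 0.016586 ≈ 0.0166

Honeywell (0.5047)


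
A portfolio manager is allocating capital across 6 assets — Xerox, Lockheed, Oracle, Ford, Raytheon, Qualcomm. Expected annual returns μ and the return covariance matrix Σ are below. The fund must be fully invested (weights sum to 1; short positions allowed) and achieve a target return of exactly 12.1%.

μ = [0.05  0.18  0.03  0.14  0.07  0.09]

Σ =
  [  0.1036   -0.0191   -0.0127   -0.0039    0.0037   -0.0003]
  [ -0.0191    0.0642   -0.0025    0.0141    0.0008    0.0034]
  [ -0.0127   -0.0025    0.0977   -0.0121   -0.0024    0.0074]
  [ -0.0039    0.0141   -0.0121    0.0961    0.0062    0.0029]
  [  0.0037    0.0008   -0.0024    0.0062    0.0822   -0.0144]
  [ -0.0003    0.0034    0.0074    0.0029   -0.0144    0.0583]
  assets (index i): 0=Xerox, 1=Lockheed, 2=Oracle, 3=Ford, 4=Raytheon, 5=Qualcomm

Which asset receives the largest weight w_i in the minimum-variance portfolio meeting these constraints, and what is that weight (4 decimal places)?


Lockheed (0.3854)

g=Σ⁻¹μ = [1.0811  2.8252  0.5599  1.0484  0.9759  1.5024]
h=Σ⁻¹𝟙 = [14.2569  17.3100  12.6029  8.5831  14.1750  17.6911]
a=μᵀg=0.929684  b=𝟙ᵀg=7.992811  c=𝟙ᵀh=84.618911  D=ac−b²=14.783812
λ₁=(c·0.121−b)/D = (84.618911·0.121−7.992811)/14.783812 = 0.151928
λ₂=(a−b·0.121)/D = (0.929684−7.992811·0.121)/14.783812 = -0.002533
w* = 0.151928·g + -0.002533·h:
  w_0 = 0.151928·1.0811 + -0.002533·14.2569 = 0.1281  (Xerox)
  w_1 = 0.151928·2.8252 + -0.002533·17.3100 = 0.3854  (Lockheed)
  w_2 = 0.151928·0.5599 + -0.002533·12.6029 = 0.0531  (Oracle)
  w_3 = 0.151928·1.0484 + -0.002533·8.5831 = 0.1375  (Ford)
  w_4 = 0.151928·0.9759 + -0.002533·14.1750 = 0.1124  (Raytheon)
  w_5 = 0.151928·1.5024 + -0.002533·17.6911 = 0.1834  (Qualcomm)
Σw_i=1.0000  μᵀw=0.1210
σ²=wᵀΣw=λ₁·μ_p+λ₂ = 0.151928·0.121 + -0.002533 = 0.015850 ≈ 0.0159


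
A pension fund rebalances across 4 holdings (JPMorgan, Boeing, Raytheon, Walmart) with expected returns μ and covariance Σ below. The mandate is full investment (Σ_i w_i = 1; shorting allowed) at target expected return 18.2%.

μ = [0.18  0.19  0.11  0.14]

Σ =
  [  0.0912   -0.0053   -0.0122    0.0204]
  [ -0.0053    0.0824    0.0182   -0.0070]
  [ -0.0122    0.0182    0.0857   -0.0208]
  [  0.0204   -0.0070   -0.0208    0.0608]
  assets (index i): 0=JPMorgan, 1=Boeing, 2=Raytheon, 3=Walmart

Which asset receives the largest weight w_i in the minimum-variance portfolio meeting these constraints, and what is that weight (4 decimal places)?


Boeing (0.5226)

g=Σ⁻¹μ = [1.7596  2.2662  1.6704  2.5446]
h=Σ⁻¹𝟙 = [9.2200  11.0021  15.4783  19.9157]
a=μᵀg=1.287301  b=𝟙ᵀg=8.240814  c=𝟙ᵀh=55.616142  D=ac−b²=3.683700
λ₁=(c·0.182−b)/D = (55.616142·0.182−8.240814)/3.683700 = 0.510716
λ₂=(a−b·0.182)/D = (1.287301−8.240814·0.182)/3.683700 = -0.057694
w* = 0.510716·g + -0.057694·h:
  w_0 = 0.510716·1.7596 + -0.057694·9.2200 = 0.3667  (JPMorgan)
  w_1 = 0.510716·2.2662 + -0.057694·11.0021 = 0.5226  (Boeing)
  w_2 = 0.510716·1.6704 + -0.057694·15.4783 = -0.0399  (Raytheon)
  w_3 = 0.510716·2.5446 + -0.057694·19.9157 = 0.1505  (Walmart)
Σw_i=1.0000  μᵀw=0.1820
σ²=wᵀΣw=λ₁·μ_p+λ₂ = 0.510716·0.182 + -0.057694 = 0.035256 ≈ 0.0353


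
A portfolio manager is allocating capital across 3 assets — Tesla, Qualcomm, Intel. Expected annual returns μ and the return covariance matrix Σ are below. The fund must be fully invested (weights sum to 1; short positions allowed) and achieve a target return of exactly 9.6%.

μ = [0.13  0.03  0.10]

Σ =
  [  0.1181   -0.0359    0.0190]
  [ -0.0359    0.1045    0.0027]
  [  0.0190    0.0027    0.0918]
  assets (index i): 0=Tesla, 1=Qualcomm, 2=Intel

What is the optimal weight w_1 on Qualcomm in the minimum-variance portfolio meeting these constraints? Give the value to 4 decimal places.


x=Σ⁻¹μ = [1.1707  0.6679  0.8274]
y=Σ⁻¹𝟙 = [11.1587  13.1911  8.1957]
a=μᵀx=0.254962  b=𝟙ᵀx=2.665936  c=𝟙ᵀy=32.545512  D=ac−b²=1.190666
λ₁=(c·0.096−b)/D = (32.545512·0.096−2.665936)/1.190666 = 0.385023
λ₂=(a−b·0.096)/D = (0.254962−2.665936·0.096)/1.190666 = -0.000813
w* = 0.385023·x + -0.000813·y:
  w_0 = 0.385023·1.1707 + -0.000813·11.1587 = 0.4417  (Tesla)
  w_1 = 0.385023·0.6679 + -0.000813·13.1911 = 0.2464  (Qualcomm)
  w_2 = 0.385023·0.8274 + -0.000813·8.1957 = 0.3119  (Intel)
Σw_i=1.0000  μᵀw=0.0960
σ²=wᵀΣw=λ₁·μ_p+λ₂ = 0.385023·0.096 + -0.000813 = 0.036150 ≈ 0.0361

0.2464


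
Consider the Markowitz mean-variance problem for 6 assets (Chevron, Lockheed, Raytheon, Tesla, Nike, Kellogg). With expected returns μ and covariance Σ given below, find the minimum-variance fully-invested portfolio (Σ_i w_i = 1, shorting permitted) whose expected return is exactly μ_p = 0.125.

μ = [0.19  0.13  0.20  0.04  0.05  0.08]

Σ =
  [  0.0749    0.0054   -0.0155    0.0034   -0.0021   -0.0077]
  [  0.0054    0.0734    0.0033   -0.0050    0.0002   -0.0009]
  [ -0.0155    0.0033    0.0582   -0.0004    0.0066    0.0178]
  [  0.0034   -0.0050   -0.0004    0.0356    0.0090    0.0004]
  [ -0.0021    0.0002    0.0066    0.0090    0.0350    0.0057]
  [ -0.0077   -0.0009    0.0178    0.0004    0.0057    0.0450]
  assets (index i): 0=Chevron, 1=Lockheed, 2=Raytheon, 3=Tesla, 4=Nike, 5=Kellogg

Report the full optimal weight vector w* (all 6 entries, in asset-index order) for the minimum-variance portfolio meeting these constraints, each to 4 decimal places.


0.2123  0.1318  0.2169  0.1782  0.1283  0.1324

p=Σ⁻¹μ = [3.3019  1.4199  3.9591  0.9130  0.5181  0.7314]
q=Σ⁻¹𝟙 = [16.3928  13.5979  13.5702  23.8544  17.9431  17.4466]
a=μᵀp=1.724719  b=𝟙ᵀp=10.843451  c=𝟙ᵀq=102.804891  D=ac−b²=59.729073
λ₁=(c·0.125−b)/D = (102.804891·0.125−10.843451)/59.729073 = 0.033604
λ₂=(a−b·0.125)/D = (1.724719−10.843451·0.125)/59.729073 = 0.006183
w* = 0.033604·p + 0.006183·q:
  w_0 = 0.033604·3.3019 + 0.006183·16.3928 = 0.2123  (Chevron)
  w_1 = 0.033604·1.4199 + 0.006183·13.5979 = 0.1318  (Lockheed)
  w_2 = 0.033604·3.9591 + 0.006183·13.5702 = 0.2169  (Raytheon)
  w_3 = 0.033604·0.9130 + 0.006183·23.8544 = 0.1782  (Tesla)
  w_4 = 0.033604·0.5181 + 0.006183·17.9431 = 0.1283  (Nike)
  w_5 = 0.033604·0.7314 + 0.006183·17.4466 = 0.1324  (Kellogg)
Σw_i=1.0000  μᵀw=0.1250
σ²=wᵀΣw=λ₁·μ_p+λ₂ = 0.033604·0.125 + 0.006183 = 0.010383 ≈ 0.0104


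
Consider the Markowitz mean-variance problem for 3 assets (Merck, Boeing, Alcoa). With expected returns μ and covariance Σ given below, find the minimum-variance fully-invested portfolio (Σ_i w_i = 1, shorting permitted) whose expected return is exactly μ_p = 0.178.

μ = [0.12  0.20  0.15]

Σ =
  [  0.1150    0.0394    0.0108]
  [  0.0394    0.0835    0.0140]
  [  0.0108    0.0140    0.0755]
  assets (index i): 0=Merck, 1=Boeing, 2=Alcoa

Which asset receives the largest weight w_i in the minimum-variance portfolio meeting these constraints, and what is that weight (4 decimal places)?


g=Σ⁻¹μ = [0.1971  2.0372  1.5808]
h=Σ⁻¹𝟙 = [4.9957  7.7591  11.0916]
a=μᵀg=0.668205  b=𝟙ᵀg=3.815053  c=𝟙ᵀh=23.846436  D=ac−b²=1.379676
λ₁=(c·0.178−b)/D = (23.846436·0.178−3.815053)/1.379676 = 0.311387
λ₂=(a−b·0.178)/D = (0.668205−3.815053·0.178)/1.379676 = -0.007882
w* = 0.311387·g + -0.007882·h:
  w_0 = 0.311387·0.1971 + -0.007882·4.9957 = 0.0220  (Merck)
  w_1 = 0.311387·2.0372 + -0.007882·7.7591 = 0.5732  (Boeing)
  w_2 = 0.311387·1.5808 + -0.007882·11.0916 = 0.4048  (Alcoa)
Σw_i=1.0000  μᵀw=0.1780
σ²=wᵀΣw=λ₁·μ_p+λ₂ = 0.311387·0.178 + -0.007882 = 0.047545 ≈ 0.0475

Boeing (0.5732)


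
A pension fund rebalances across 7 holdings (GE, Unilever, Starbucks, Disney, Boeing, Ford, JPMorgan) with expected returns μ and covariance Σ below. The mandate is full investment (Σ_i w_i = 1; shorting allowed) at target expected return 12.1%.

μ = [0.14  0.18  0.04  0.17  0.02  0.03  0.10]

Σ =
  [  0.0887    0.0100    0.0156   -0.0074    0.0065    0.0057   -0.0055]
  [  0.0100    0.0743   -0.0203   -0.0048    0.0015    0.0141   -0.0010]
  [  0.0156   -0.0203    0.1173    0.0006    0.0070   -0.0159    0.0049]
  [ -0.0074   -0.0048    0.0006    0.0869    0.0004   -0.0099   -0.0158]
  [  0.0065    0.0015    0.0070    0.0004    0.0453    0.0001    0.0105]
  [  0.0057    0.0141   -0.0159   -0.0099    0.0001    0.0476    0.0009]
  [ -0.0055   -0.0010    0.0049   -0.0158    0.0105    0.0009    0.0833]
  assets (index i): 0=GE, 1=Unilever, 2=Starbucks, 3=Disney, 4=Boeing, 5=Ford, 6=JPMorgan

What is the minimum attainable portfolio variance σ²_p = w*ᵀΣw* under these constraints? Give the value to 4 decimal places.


0.0119

x=Σ⁻¹μ = [1.5339  2.4929  0.5564  2.6025  -0.3971  0.4014  1.8383]
y=Σ⁻¹𝟙 = [7.5704  12.0213  11.2420  17.7554  15.6004  23.7079  13.1329]
a=μᵀx=1.316084  b=𝟙ᵀx=9.028325  c=𝟙ᵀy=101.030245  D=ac−b²=51.453579
λ₁=(c·0.121−b)/D = (101.030245·0.121−9.028325)/51.453579 = 0.062121
λ₂=(a−b·0.121)/D = (1.316084−9.028325·0.121)/51.453579 = 0.004347
w* = 0.062121·x + 0.004347·y:
  w_0 = 0.062121·1.5339 + 0.004347·7.5704 = 0.1282  (GE)
  w_1 = 0.062121·2.4929 + 0.004347·12.0213 = 0.2071  (Unilever)
  w_2 = 0.062121·0.5564 + 0.004347·11.2420 = 0.0834  (Starbucks)
  w_3 = 0.062121·2.6025 + 0.004347·17.7554 = 0.2388  (Disney)
  w_4 = 0.062121·-0.3971 + 0.004347·15.6004 = 0.0431  (Boeing)
  w_5 = 0.062121·0.4014 + 0.004347·23.7079 = 0.1280  (Ford)
  w_6 = 0.062121·1.8383 + 0.004347·13.1329 = 0.1713  (JPMorgan)
Σw_i=1.0000  μᵀw=0.1210
σ²=wᵀΣw=λ₁·μ_p+λ₂ = 0.062121·0.121 + 0.004347 = 0.011863 ≈ 0.0119


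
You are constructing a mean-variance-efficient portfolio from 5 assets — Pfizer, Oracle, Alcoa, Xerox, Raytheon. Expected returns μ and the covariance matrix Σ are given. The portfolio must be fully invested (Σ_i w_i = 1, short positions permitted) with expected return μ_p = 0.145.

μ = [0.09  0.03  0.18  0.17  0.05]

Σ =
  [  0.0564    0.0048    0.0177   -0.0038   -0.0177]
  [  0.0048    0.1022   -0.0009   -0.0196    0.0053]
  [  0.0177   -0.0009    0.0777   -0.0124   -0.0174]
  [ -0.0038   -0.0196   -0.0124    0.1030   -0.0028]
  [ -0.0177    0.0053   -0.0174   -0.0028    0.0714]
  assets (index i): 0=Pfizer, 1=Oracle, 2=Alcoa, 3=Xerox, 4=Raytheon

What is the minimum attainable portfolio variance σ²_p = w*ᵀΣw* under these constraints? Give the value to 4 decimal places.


0.0205

g=Σ⁻¹μ = [1.3814  0.5821  2.7516  2.1912  1.7560]
h=Σ⁻¹𝟙 = [19.9366  10.6940  15.9134  15.0100  22.6207]
a=μᵀg=1.097379  b=𝟙ᵀg=8.662262  c=𝟙ᵀh=84.174792  D=ac−b²=17.336899
λ₁=(c·0.145−b)/D = (84.174792·0.145−8.662262)/17.336899 = 0.204367
λ₂=(a−b·0.145)/D = (1.097379−8.662262·0.145)/17.336899 = -0.009151
w* = 0.204367·g + -0.009151·h:
  w_0 = 0.204367·1.3814 + -0.009151·19.9366 = 0.0999  (Pfizer)
  w_1 = 0.204367·0.5821 + -0.009151·10.6940 = 0.0211  (Oracle)
  w_2 = 0.204367·2.7516 + -0.009151·15.9134 = 0.4167  (Alcoa)
  w_3 = 0.204367·2.1912 + -0.009151·15.0100 = 0.3105  (Xerox)
  w_4 = 0.204367·1.7560 + -0.009151·22.6207 = 0.1519  (Raytheon)
Σw_i=1.0000  μᵀw=0.1450
σ²=wᵀΣw=λ₁·μ_p+λ₂ = 0.204367·0.145 + -0.009151 = 0.020482 ≈ 0.0205


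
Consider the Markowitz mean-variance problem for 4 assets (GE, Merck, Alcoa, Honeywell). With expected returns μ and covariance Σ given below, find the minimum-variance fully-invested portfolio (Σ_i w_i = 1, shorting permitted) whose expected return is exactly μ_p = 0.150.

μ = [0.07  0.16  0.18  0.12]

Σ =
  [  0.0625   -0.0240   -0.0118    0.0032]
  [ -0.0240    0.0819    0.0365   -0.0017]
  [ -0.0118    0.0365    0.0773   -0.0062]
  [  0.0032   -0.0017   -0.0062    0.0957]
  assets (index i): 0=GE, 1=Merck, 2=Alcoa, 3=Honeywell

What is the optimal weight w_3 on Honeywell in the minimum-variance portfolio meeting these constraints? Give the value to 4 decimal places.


g=Σ⁻¹μ = [2.0806  1.7274  1.9381  1.3406]
h=Σ⁻¹𝟙 = [23.0027  14.5160  10.4451  10.6147]
a=μᵀg=0.931748  b=𝟙ᵀg=7.086645  c=𝟙ᵀh=58.578600  D=ac−b²=4.359951
λ₁=(c·0.150−b)/D = (58.578600·0.150−7.086645)/4.359951 = 0.389946
λ₂=(a−b·0.150)/D = (0.931748−7.086645·0.150)/4.359951 = -0.030103
w* = 0.389946·g + -0.030103·h:
  w_0 = 0.389946·2.0806 + -0.030103·23.0027 = 0.1189  (GE)
  w_1 = 0.389946·1.7274 + -0.030103·14.5160 = 0.2366  (Merck)
  w_2 = 0.389946·1.9381 + -0.030103·10.4451 = 0.4413  (Alcoa)
  w_3 = 0.389946·1.3406 + -0.030103·10.6147 = 0.2032  (Honeywell)
Σw_i=1.0000  μᵀw=0.1500
σ²=wᵀΣw=λ₁·μ_p+λ₂ = 0.389946·0.150 + -0.030103 = 0.028389 ≈ 0.0284

0.2032


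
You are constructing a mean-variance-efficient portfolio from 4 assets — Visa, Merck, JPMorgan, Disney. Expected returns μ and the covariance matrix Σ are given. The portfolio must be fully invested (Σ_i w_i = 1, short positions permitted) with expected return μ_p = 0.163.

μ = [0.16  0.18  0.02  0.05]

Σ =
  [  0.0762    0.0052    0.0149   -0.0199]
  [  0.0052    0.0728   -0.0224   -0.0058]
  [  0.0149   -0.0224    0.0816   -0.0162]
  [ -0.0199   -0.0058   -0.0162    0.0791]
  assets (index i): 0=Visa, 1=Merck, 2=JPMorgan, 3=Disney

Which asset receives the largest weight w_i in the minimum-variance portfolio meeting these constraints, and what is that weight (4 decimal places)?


Merck (0.4933)

p=Σ⁻¹μ = [2.1425  2.7238  0.9108  1.5574]
q=Σ⁻¹𝟙 = [13.5017  20.5587  19.7183  21.5848]
a=μᵀp=0.929167  b=𝟙ᵀp=7.334448  c=𝟙ᵀq=75.363559  D=ac−b²=16.231240
λ₁=(c·0.163−b)/D = (75.363559·0.163−7.334448)/16.231240 = 0.304956
λ₂=(a−b·0.163)/D = (0.929167−7.334448·0.163)/16.231240 = -0.016410
w* = 0.304956·p + -0.016410·q:
  w_0 = 0.304956·2.1425 + -0.016410·13.5017 = 0.4318  (Visa)
  w_1 = 0.304956·2.7238 + -0.016410·20.5587 = 0.4933  (Merck)
  w_2 = 0.304956·0.9108 + -0.016410·19.7183 = -0.0458  (JPMorgan)
  w_3 = 0.304956·1.5574 + -0.016410·21.5848 = 0.1207  (Disney)
Σw_i=1.0000  μᵀw=0.1630
σ²=wᵀΣw=λ₁·μ_p+λ₂ = 0.304956·0.163 + -0.016410 = 0.033298 ≈ 0.0333


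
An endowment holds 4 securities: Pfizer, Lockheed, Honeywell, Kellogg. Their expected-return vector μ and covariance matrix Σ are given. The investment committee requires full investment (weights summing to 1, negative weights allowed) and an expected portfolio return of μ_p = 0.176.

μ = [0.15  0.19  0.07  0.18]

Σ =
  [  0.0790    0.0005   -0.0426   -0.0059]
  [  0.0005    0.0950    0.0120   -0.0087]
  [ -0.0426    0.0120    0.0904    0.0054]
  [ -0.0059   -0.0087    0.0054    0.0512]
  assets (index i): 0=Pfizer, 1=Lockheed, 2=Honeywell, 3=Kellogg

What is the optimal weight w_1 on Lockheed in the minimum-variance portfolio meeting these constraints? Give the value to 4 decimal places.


0.2893

p=Σ⁻¹μ = [3.1130  2.1385  1.7151  4.0568]
q=Σ⁻¹𝟙 = [25.1908  9.8390  20.3148  21.9634]
a=μᵀp=1.723558  b=𝟙ᵀp=11.023487  c=𝟙ᵀq=77.308056  D=ac−b²=11.727681
λ₁=(c·0.176−b)/D = (77.308056·0.176−11.023487)/11.727681 = 0.220225
λ₂=(a−b·0.176)/D = (1.723558−11.023487·0.176)/11.727681 = -0.018467
w* = 0.220225·p + -0.018467·q:
  w_0 = 0.220225·3.1130 + -0.018467·25.1908 = 0.2204  (Pfizer)
  w_1 = 0.220225·2.1385 + -0.018467·9.8390 = 0.2893  (Lockheed)
  w_2 = 0.220225·1.7151 + -0.018467·20.3148 = 0.0026  (Honeywell)
  w_3 = 0.220225·4.0568 + -0.018467·21.9634 = 0.4878  (Kellogg)
Σw_i=1.0000  μᵀw=0.1760
σ²=wᵀΣw=λ₁·μ_p+λ₂ = 0.220225·0.176 + -0.018467 = 0.020293 ≈ 0.0203


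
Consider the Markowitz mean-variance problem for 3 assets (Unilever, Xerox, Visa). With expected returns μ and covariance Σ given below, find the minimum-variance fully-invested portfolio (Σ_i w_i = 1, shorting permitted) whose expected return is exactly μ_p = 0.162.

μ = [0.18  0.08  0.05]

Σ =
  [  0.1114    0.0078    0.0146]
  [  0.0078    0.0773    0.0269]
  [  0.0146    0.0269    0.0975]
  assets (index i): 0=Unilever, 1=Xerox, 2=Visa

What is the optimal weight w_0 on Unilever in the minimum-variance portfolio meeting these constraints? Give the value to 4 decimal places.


0.7880

x=Σ⁻¹μ = [1.5498  0.8638  0.0424]
y=Σ⁻¹𝟙 = [7.4412  9.9607  6.3940]
a=μᵀx=0.350181  b=𝟙ᵀx=2.455977  c=𝟙ᵀy=23.795917  D=ac−b²=2.301046
λ₁=(c·0.162−b)/D = (23.795917·0.162−2.455977)/2.301046 = 0.607968
λ₂=(a−b·0.162)/D = (0.350181−2.455977·0.162)/2.301046 = -0.020724
w* = 0.607968·x + -0.020724·y:
  w_0 = 0.607968·1.5498 + -0.020724·7.4412 = 0.7880  (Unilever)
  w_1 = 0.607968·0.8638 + -0.020724·9.9607 = 0.3187  (Xerox)
  w_2 = 0.607968·0.0424 + -0.020724·6.3940 = -0.1067  (Visa)
Σw_i=1.0000  μᵀw=0.1620
σ²=wᵀΣw=λ₁·μ_p+λ₂ = 0.607968·0.162 + -0.020724 = 0.077766 ≈ 0.0778


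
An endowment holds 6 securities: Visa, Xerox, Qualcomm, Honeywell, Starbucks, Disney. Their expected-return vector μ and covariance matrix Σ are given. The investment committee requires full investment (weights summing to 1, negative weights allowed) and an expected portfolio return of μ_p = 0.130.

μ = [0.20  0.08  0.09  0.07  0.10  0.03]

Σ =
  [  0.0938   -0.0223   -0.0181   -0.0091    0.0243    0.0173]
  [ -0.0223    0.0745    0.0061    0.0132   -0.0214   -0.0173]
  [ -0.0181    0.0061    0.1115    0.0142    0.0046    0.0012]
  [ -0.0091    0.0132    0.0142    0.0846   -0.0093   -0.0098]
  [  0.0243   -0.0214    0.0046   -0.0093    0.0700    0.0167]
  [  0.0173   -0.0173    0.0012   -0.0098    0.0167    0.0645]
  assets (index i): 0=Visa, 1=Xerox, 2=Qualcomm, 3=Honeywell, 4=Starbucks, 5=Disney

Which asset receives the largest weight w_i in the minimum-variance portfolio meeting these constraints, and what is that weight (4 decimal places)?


g=Σ⁻¹μ = [2.5414  1.9793  0.9640  0.7711  1.1638  0.1123]
h=Σ⁻¹𝟙 = [11.8318  22.0968  7.4144  11.8385  14.1409  16.2566]
a=μᵀg=0.927109  b=𝟙ᵀg=7.531880  c=𝟙ᵀh=83.578919  D=ac−b²=20.757584
λ₁=(c·0.130−b)/D = (83.578919·0.130−7.531880)/20.757584 = 0.160586
λ₂=(a−b·0.130)/D = (0.927109−7.531880·0.130)/20.757584 = -0.002507
w* = 0.160586·g + -0.002507·h:
  w_0 = 0.160586·2.5414 + -0.002507·11.8318 = 0.3785  (Visa)
  w_1 = 0.160586·1.9793 + -0.002507·22.0968 = 0.2625  (Xerox)
  w_2 = 0.160586·0.9640 + -0.002507·7.4144 = 0.1362  (Qualcomm)
  w_3 = 0.160586·0.7711 + -0.002507·11.8385 = 0.0941  (Honeywell)
  w_4 = 0.160586·1.1638 + -0.002507·14.1409 = 0.1514  (Starbucks)
  w_5 = 0.160586·0.1123 + -0.002507·16.2566 = -0.0227  (Disney)
Σw_i=1.0000  μᵀw=0.1300
σ²=wᵀΣw=λ₁·μ_p+λ₂ = 0.160586·0.130 + -0.002507 = 0.018369 ≈ 0.0184

Visa (0.3785)


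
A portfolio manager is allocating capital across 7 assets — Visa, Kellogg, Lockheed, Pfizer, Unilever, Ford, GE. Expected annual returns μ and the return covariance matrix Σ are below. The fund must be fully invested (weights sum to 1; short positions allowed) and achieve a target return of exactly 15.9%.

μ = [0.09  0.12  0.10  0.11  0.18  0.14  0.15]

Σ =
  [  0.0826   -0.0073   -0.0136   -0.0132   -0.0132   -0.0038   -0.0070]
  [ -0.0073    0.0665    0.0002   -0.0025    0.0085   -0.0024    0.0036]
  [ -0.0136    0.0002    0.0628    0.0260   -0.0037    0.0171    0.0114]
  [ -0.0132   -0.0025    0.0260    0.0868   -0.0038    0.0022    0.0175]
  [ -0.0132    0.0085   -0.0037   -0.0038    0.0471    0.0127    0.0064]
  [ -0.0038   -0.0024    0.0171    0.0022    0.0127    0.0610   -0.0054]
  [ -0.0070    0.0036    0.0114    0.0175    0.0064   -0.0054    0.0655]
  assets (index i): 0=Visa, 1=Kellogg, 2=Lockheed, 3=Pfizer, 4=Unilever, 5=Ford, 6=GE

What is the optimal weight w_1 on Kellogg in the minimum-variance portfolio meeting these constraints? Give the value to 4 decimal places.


0.0422

x=Σ⁻¹μ = [2.4110  1.5905  1.1414  1.1160  3.7460  1.5202  1.7228]
y=Σ⁻¹𝟙 = [22.0974  14.7620  13.0266  9.9763  22.2820  10.6372  10.5845]
a=μᵀx=1.790282  b=𝟙ᵀx=13.247919  c=𝟙ᵀy=103.366126  D=ac−b²=9.547189
λ₁=(c·0.159−b)/D = (103.366126·0.159−13.247919)/9.547189 = 0.333846
λ₂=(a−b·0.159)/D = (1.790282−13.247919·0.159)/9.547189 = -0.033113
w* = 0.333846·x + -0.033113·y:
  w_0 = 0.333846·2.4110 + -0.033113·22.0974 = 0.0732  (Visa)
  w_1 = 0.333846·1.5905 + -0.033113·14.7620 = 0.0422  (Kellogg)
  w_2 = 0.333846·1.1414 + -0.033113·13.0266 = -0.0503  (Lockheed)
  w_3 = 0.333846·1.1160 + -0.033113·9.9763 = 0.0422  (Pfizer)
  w_4 = 0.333846·3.7460 + -0.033113·22.2820 = 0.5128  (Unilever)
  w_5 = 0.333846·1.5202 + -0.033113·10.6372 = 0.1553  (Ford)
  w_6 = 0.333846·1.7228 + -0.033113·10.5845 = 0.2247  (GE)
Σw_i=1.0000  μᵀw=0.1590
σ²=wᵀΣw=λ₁·μ_p+λ₂ = 0.333846·0.159 + -0.033113 = 0.019969 ≈ 0.0200


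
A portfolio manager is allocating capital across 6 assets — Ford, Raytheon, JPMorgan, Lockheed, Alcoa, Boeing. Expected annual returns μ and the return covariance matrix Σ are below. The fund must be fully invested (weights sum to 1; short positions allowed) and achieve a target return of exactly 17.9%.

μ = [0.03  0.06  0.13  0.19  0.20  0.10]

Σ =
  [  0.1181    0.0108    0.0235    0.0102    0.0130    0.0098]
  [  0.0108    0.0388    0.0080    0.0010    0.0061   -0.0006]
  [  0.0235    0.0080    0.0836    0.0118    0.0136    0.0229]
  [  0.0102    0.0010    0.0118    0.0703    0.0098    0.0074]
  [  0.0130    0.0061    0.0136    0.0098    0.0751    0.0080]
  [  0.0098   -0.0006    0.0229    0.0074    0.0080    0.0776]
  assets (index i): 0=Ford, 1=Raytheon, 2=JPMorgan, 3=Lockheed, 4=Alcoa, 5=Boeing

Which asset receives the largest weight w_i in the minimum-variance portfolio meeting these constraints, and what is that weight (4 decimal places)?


p=Σ⁻¹μ = [-0.4849  1.1475  0.7177  2.2614  2.1532  0.7093]
q=Σ⁻¹𝟙 = [3.0889  22.8482  3.4195  10.7478  7.8562  9.8292]
a=μᵀp=1.078859  b=𝟙ᵀp=6.504338  c=𝟙ᵀq=57.789814  D=ac−b²=20.040666
λ₁=(c·0.179−b)/D = (57.789814·0.179−6.504338)/20.040666 = 0.191612
λ₂=(a−b·0.179)/D = (1.078859−6.504338·0.179)/20.040666 = -0.004262
w* = 0.191612·p + -0.004262·q:
  w_0 = 0.191612·-0.4849 + -0.004262·3.0889 = -0.1061  (Ford)
  w_1 = 0.191612·1.1475 + -0.004262·22.8482 = 0.1225  (Raytheon)
  w_2 = 0.191612·0.7177 + -0.004262·3.4195 = 0.1230  (JPMorgan)
  w_3 = 0.191612·2.2614 + -0.004262·10.7478 = 0.3875  (Lockheed)
  w_4 = 0.191612·2.1532 + -0.004262·7.8562 = 0.3791  (Alcoa)
  w_5 = 0.191612·0.7093 + -0.004262·9.8292 = 0.0940  (Boeing)
Σw_i=1.0000  μᵀw=0.1790
σ²=wᵀΣw=λ₁·μ_p+λ₂ = 0.191612·0.179 + -0.004262 = 0.030036 ≈ 0.0300

Lockheed (0.3875)


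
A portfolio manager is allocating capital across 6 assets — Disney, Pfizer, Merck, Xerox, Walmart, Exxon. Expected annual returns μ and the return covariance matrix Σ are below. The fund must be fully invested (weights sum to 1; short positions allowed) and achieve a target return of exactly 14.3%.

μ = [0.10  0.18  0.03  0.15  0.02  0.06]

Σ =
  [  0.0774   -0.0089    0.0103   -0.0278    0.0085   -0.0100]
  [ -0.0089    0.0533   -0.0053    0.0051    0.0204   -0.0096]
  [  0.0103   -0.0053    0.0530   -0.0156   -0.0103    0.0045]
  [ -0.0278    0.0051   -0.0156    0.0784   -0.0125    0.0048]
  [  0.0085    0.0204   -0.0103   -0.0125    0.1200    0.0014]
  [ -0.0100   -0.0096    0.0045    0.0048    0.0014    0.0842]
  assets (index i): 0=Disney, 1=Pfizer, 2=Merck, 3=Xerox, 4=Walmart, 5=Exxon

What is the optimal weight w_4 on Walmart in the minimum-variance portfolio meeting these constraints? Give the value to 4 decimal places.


-0.0681

p=Σ⁻¹μ = [2.8034  4.0645  1.0442  2.7125  -0.3659  1.3046]
q=Σ⁻¹𝟙 = [21.9829  22.2375  24.1875  24.2300  7.4299  14.2252]
a=μᵀp=1.521110  b=𝟙ᵀp=11.563270  c=𝟙ᵀq=114.292961  D=ac−b²=40.142985
λ₁=(c·0.143−b)/D = (114.292961·0.143−11.563270)/40.142985 = 0.119090
λ₂=(a−b·0.143)/D = (1.521110−11.563270·0.143)/40.142985 = -0.003299
w* = 0.119090·p + -0.003299·q:
  w_0 = 0.119090·2.8034 + -0.003299·21.9829 = 0.2613  (Disney)
  w_1 = 0.119090·4.0645 + -0.003299·22.2375 = 0.4107  (Pfizer)
  w_2 = 0.119090·1.0442 + -0.003299·24.1875 = 0.0446  (Merck)
  w_3 = 0.119090·2.7125 + -0.003299·24.2300 = 0.2431  (Xerox)
  w_4 = 0.119090·-0.3659 + -0.003299·7.4299 = -0.0681  (Walmart)
  w_5 = 0.119090·1.3046 + -0.003299·14.2252 = 0.1084  (Exxon)
Σw_i=1.0000  μᵀw=0.1430
σ²=wᵀΣw=λ₁·μ_p+λ₂ = 0.119090·0.143 + -0.003299 = 0.013731 ≈ 0.0137


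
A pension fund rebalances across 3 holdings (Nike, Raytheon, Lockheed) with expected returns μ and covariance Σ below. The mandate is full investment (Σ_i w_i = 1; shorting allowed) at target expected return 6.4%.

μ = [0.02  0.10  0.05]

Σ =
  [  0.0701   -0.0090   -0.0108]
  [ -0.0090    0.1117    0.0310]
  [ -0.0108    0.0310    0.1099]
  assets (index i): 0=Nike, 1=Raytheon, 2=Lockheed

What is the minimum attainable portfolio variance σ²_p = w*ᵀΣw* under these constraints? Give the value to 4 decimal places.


0.0387

p=Σ⁻¹μ = [0.4350  0.8595  0.2553]
q=Σ⁻¹𝟙 = [16.5921  7.9326  8.4921]
a=μᵀp=0.107409  b=𝟙ᵀp=1.549710  c=𝟙ᵀq=33.016869  D=ac−b²=1.144706
λ₁=(c·0.064−b)/D = (33.016869·0.064−1.549710)/1.144706 = 0.492152
λ₂=(a−b·0.064)/D = (0.107409−1.549710·0.064)/1.144706 = 0.007187
w* = 0.492152·p + 0.007187·q:
  w_0 = 0.492152·0.4350 + 0.007187·16.5921 = 0.3333  (Nike)
  w_1 = 0.492152·0.8595 + 0.007187·7.9326 = 0.4800  (Raytheon)
  w_2 = 0.492152·0.2553 + 0.007187·8.4921 = 0.1867  (Lockheed)
Σw_i=1.0000  μᵀw=0.0640
σ²=wᵀΣw=λ₁·μ_p+λ₂ = 0.492152·0.064 + 0.007187 = 0.038685 ≈ 0.0387


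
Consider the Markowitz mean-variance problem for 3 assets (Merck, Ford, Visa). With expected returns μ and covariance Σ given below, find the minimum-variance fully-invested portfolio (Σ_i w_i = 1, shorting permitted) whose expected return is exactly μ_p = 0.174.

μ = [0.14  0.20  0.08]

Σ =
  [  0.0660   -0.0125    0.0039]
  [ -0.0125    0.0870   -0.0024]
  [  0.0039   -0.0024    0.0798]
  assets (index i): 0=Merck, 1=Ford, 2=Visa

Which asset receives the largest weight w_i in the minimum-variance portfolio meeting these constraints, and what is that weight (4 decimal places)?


Ford (0.5641)

u=Σ⁻¹μ = [2.5751  2.6953  0.9577]
v=Σ⁻¹𝟙 = [17.1419  14.2916  12.1234]
a=μᵀu=0.976180  b=𝟙ᵀu=6.228055  c=𝟙ᵀv=43.556871  D=ac−b²=3.730676
λ₁=(c·0.174−b)/D = (43.556871·0.174−6.228055)/3.730676 = 0.362090
λ₂=(a−b·0.174)/D = (0.976180−6.228055·0.174)/3.730676 = -0.028816
w* = 0.362090·u + -0.028816·v:
  w_0 = 0.362090·2.5751 + -0.028816·17.1419 = 0.4385  (Merck)
  w_1 = 0.362090·2.6953 + -0.028816·14.2916 = 0.5641  (Ford)
  w_2 = 0.362090·0.9577 + -0.028816·12.1234 = -0.0026  (Visa)
Σw_i=1.0000  μᵀw=0.1740
σ²=wᵀΣw=λ₁·μ_p+λ₂ = 0.362090·0.174 + -0.028816 = 0.034188 ≈ 0.0342


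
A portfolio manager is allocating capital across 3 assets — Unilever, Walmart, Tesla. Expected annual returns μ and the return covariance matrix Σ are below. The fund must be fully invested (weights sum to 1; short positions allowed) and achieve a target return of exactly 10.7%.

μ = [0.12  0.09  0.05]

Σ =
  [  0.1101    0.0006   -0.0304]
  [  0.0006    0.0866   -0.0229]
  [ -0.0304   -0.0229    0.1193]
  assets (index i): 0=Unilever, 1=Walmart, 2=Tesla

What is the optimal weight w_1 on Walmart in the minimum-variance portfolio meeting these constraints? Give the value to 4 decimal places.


0.3411

u=Σ⁻¹μ = [1.3633  1.2984  1.0157]
v=Σ⁻¹𝟙 = [13.0438  15.3306  14.6488]
a=μᵀu=0.331240  b=𝟙ᵀu=3.677456  c=𝟙ᵀv=43.023262  D=ac−b²=0.727361
λ₁=(c·0.107−b)/D = (43.023262·0.107−3.677456)/0.727361 = 1.273141
λ₂=(a−b·0.107)/D = (0.331240−3.677456·0.107)/0.727361 = -0.085580
w* = 1.273141·u + -0.085580·v:
  w_0 = 1.273141·1.3633 + -0.085580·13.0438 = 0.6194  (Unilever)
  w_1 = 1.273141·1.2984 + -0.085580·15.3306 = 0.3411  (Walmart)
  w_2 = 1.273141·1.0157 + -0.085580·14.6488 = 0.0395  (Tesla)
Σw_i=1.0000  μᵀw=0.1070
σ²=wᵀΣw=λ₁·μ_p+λ₂ = 1.273141·0.107 + -0.085580 = 0.050646 ≈ 0.0506
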